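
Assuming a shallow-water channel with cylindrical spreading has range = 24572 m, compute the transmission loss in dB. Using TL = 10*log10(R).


TL = 10*log10(24572) = 43.9

43.9 dB


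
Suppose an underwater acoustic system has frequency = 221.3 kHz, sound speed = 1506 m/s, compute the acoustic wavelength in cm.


lambda = c/f = 1506 / 221300 = 0.0068 m = 0.68 cm

0.68 cm


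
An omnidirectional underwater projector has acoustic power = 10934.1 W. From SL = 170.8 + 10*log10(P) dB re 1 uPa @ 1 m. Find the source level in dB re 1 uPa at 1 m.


SL = 170.8 + 10*log10(10934.1) = 170.8 + 40.39 = 211.19

211.19 dB


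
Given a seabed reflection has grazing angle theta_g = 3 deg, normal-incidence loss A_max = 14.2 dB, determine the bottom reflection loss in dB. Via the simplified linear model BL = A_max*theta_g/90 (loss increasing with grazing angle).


0.47 dB


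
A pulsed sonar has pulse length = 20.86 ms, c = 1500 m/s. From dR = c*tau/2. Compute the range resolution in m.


15.645 m


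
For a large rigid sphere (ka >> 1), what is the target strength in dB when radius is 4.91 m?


TS = 10*log10(4.91^2 / 4) = 10*log10(6.027025) = 7.8

7.8 dB


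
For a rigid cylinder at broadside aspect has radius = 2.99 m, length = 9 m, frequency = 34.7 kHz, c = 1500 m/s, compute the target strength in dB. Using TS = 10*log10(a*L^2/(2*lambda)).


lambda = 1500/34700 = 0.04323 m
TS = 10*log10(2.99*9^2/(2*0.04323)) = 34.47

34.47 dB


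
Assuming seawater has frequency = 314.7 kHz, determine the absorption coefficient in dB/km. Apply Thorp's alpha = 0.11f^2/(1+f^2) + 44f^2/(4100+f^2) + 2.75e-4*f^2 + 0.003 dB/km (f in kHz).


f^2 = 99036.09
alpha = 0.11*99036.09/(1+99036.09) + 44*99036.09/(4100+99036.09) + 2.75e-4*99036.09 + 0.003 = 69.599

69.599 dB/km


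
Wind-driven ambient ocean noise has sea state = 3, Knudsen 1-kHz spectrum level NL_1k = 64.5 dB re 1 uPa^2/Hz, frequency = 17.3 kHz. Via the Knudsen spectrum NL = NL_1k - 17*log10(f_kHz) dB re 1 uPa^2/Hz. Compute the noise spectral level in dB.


NL = NL_1k - 17*log10(f_kHz) = 64.5 - 17*log10(17.3) = 64.5 - (21.05) = 43.45

43.45 dB


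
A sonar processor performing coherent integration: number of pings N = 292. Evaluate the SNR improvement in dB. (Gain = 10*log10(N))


Gain = 10*log10(292) = 24.65

24.65 dB


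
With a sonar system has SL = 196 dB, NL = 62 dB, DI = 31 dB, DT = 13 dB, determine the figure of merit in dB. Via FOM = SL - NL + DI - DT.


152 dB


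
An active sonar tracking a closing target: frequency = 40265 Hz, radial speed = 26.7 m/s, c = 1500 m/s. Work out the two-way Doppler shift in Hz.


1433.43 Hz


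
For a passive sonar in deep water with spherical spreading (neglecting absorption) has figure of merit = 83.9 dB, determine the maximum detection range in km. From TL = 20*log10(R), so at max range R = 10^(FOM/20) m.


At max range FOM = TL, so 20*log10(R) = 83.9
R = 10^(83.9/20) = 15667.51 m = 15.67 km

15.67 km


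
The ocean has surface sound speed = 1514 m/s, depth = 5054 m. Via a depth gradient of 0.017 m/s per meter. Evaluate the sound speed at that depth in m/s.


c = 1514 + 0.017 * 5054 = 1599.918

1599.918 m/s


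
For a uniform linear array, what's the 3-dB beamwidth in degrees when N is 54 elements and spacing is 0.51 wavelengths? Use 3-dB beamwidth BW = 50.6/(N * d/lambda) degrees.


1.84 deg


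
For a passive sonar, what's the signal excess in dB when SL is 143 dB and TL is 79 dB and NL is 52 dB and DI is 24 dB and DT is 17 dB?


19 dB


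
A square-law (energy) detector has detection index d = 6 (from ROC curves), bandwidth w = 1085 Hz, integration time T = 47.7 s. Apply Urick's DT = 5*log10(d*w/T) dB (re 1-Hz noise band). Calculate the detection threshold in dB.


10.68 dB


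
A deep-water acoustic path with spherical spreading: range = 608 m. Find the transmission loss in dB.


55.68 dB


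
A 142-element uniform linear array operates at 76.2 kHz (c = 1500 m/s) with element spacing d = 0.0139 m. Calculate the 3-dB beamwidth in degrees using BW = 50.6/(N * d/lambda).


Step 1: lambda = 1500/76200 = 0.01969 m
Step 2: d/lambda = 0.0139/0.01969 = 0.7059
Step 3: BW = 50.6/(N * d/lambda) = 50.6/(142 * 0.7059) = 0.5

0.5 deg


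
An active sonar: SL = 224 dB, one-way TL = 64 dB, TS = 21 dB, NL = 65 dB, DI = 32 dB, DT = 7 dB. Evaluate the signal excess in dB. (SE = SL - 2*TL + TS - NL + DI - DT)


77 dB


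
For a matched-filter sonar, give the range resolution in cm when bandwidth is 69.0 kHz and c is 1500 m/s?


1.09 cm


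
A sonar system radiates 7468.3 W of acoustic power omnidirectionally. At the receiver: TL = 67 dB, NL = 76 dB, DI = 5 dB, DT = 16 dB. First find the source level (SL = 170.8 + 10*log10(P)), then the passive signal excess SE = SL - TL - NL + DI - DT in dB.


Step 1: SL = 170.8 + 10*log10(7468.3) = 209.53 dB
Step 2: SE = SL - TL - NL + DI - DT = 209.53 - 67 - 76 + 5 - 16 = 55.53

55.53 dB


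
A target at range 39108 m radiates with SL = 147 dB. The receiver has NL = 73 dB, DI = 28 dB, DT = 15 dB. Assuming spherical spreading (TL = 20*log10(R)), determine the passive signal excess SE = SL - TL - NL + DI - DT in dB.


-4.85 dB


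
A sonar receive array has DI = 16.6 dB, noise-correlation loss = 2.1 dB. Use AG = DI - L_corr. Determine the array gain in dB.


AG = DI - L_corr = 16.6 - 2.1 = 14.5

14.5 dB


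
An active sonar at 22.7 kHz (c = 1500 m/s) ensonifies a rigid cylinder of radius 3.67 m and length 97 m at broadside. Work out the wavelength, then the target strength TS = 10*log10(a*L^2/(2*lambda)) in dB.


Step 1: lambda = c/f = 1500/22700 = 0.06608 m
Step 2: TS = 10*log10(a*L^2/(2*lambda)) = 10*log10(3.67*97^2/(2*0.06608)) = 54.17

54.17 dB


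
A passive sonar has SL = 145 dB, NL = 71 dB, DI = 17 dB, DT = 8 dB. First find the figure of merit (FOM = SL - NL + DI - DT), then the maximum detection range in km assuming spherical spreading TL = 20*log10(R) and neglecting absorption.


Step 1: FOM = SL - NL + DI - DT = 145 - 71 + 17 - 8 = 83 dB
Step 2: at max range FOM = TL = 20*log10(R), so R = 10^(83/20) = 14125.38 m = 14.13 km

14.13 km


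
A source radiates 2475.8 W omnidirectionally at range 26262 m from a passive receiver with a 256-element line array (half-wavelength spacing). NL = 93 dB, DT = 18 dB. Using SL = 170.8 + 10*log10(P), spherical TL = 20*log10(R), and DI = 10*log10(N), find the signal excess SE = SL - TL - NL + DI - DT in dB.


Step 1: SL = 170.8 + 10*log10(2475.8) = 204.74 dB
Step 2: TL = 20*log10(26262) = 88.39 dB
Step 3: DI = 10*log10(256) = 24.08 dB
Step 4: SE = SL - TL - NL + DI - DT = 204.74 - 88.39 - 93 + 24.08 - 18 = 29.43

29.43 dB


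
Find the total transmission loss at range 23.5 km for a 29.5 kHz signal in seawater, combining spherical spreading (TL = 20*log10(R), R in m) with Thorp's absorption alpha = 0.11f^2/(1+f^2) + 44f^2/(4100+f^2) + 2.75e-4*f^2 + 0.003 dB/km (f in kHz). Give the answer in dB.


276.74 dB


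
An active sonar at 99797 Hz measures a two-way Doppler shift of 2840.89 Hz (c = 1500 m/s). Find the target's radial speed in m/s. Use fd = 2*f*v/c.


21.35 m/s


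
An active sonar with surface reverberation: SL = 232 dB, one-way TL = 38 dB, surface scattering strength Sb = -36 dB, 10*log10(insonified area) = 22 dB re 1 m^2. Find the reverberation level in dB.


RL = SL - 2*TL + Sb + 10*log10(A) = 232 - 2*38 + (-36) + 22 = 142

142 dB


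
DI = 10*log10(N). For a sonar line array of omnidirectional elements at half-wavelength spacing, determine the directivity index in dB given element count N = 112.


DI = 10*log10(112) = 20.49

20.49 dB


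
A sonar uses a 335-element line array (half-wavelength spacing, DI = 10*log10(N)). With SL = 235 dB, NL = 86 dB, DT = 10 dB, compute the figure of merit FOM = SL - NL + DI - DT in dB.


164.25 dB


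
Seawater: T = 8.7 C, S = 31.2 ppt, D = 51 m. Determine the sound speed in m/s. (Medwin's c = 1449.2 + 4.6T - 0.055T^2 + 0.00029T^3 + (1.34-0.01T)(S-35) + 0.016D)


1481.3 m/s


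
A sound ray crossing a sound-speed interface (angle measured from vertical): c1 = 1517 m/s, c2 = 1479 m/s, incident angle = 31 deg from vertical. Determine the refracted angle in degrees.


sin(theta2) = (c2/c1)*sin(theta1) = (1479/1517)*sin(31 deg) = 0.50214
theta2 = arcsin(0.50214) = 30.14

30.14 deg


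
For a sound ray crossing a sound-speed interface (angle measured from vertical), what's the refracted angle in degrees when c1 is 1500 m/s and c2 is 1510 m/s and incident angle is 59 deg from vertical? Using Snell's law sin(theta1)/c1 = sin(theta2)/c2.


59.64 deg


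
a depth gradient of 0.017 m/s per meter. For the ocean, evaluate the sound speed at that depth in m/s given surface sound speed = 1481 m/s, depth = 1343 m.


c = 1481 + 0.017 * 1343 = 1503.831

1503.831 m/s


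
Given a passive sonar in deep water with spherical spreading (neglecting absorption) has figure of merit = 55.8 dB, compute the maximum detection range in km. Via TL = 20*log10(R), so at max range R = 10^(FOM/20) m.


0.62 km


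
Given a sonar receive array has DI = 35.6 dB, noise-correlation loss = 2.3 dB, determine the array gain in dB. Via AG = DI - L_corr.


33.3 dB


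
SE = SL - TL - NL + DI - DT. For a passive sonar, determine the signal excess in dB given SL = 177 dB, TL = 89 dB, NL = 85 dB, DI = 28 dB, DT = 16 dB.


15 dB


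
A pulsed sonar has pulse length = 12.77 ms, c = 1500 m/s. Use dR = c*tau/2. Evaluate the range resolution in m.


dR = c*tau/2 = 1500 * 12.77e-3 / 2 = 9.5775

9.5775 m


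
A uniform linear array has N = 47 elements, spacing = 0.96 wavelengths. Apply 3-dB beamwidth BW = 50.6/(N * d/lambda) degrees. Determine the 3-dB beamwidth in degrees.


1.12 deg


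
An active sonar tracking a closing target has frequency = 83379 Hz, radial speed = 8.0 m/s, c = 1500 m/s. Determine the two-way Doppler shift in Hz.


fd = 2*f*v/c = 2 * 83379 * 8.0 / 1500 = 889.38

889.38 Hz


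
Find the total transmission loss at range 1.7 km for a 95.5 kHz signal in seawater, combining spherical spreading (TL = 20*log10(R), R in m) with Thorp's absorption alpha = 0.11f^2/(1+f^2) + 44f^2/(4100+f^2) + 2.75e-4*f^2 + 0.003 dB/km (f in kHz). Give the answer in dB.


Step 1 (Thorp): alpha = 0.11*9120.25/(1+9120.25) + 44*9120.25/(4100+9120.25) + 2.75e-4*9120.25 + 0.003 = 32.9753 dB/km
Step 2: TL_spread = 20*log10(1700) = 64.61 dB
Step 3: TL_abs = alpha*R = 32.9753 * 1.7 = 56.06 dB
Step 4: TL_total = 64.61 + 56.06 = 120.67

120.67 dB


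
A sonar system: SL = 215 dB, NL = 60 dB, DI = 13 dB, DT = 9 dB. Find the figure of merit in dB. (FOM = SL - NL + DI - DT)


FOM = SL - NL + DI - DT = 215 - 60 + 13 - 9 = 159

159 dB


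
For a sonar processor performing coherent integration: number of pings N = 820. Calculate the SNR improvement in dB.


Gain = 10*log10(820) = 29.14

29.14 dB


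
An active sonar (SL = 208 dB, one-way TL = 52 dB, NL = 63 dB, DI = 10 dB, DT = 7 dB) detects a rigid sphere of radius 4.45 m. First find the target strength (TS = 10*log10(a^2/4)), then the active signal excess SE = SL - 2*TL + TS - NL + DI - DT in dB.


Step 1: TS = 10*log10(4.45^2/4) = 6.95 dB
Step 2: SE = SL - 2*TL + TS - NL + DI - DT = 208 - 2*52 + (6.95) - 63 + 10 - 7 = 50.95

50.95 dB


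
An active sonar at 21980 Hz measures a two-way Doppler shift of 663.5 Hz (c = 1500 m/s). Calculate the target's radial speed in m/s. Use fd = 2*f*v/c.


From fd = 2*f*v/c, v = c*fd/(2*f) = 1500 * 663.5 / (2*21980) = 22.64

22.64 m/s


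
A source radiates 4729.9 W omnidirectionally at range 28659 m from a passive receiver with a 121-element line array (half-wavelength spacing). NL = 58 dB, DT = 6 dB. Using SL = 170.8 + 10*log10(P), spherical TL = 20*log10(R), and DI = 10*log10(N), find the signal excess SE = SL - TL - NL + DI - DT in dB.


Step 1: SL = 170.8 + 10*log10(4729.9) = 207.55 dB
Step 2: TL = 20*log10(28659) = 89.15 dB
Step 3: DI = 10*log10(121) = 20.83 dB
Step 4: SE = SL - TL - NL + DI - DT = 207.55 - 89.15 - 58 + 20.83 - 6 = 75.23

75.23 dB


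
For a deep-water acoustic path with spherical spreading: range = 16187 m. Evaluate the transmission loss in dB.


TL = 20*log10(16187) = 84.18

84.18 dB


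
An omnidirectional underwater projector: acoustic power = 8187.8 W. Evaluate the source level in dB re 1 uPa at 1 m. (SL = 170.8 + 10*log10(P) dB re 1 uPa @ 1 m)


SL = 170.8 + 10*log10(8187.8) = 170.8 + 39.13 = 209.93

209.93 dB


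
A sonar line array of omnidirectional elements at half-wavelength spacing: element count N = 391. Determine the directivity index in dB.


25.92 dB


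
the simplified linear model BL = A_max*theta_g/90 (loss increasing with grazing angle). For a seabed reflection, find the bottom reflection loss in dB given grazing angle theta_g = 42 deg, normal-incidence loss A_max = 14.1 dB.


BL = A_max * theta_g / 90 = 14.1 * 42 / 90 = 6.58

6.58 dB


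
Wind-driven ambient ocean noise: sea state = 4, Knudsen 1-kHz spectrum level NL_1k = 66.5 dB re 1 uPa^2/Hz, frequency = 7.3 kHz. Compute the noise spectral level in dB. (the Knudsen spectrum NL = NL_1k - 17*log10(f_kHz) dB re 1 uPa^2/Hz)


NL = NL_1k - 17*log10(f_kHz) = 66.5 - 17*log10(7.3) = 66.5 - (14.68) = 51.82

51.82 dB


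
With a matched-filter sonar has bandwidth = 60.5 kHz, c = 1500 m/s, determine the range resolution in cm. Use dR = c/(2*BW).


1.24 cm


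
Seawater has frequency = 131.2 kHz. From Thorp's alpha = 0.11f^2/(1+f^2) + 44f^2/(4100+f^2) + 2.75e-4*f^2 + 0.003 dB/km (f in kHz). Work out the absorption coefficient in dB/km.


40.383 dB/km


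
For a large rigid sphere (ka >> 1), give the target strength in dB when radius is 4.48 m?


TS = 10*log10(4.48^2 / 4) = 10*log10(5.0176) = 7.0

7.0 dB


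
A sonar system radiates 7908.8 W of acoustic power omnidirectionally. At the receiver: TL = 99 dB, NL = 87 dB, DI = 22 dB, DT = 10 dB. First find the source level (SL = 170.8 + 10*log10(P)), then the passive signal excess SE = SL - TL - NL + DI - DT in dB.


Step 1: SL = 170.8 + 10*log10(7908.8) = 209.78 dB
Step 2: SE = SL - TL - NL + DI - DT = 209.78 - 99 - 87 + 22 - 10 = 35.78

35.78 dB


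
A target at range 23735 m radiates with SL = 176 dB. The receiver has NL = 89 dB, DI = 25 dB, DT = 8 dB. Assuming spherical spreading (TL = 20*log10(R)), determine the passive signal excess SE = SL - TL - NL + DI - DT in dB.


Step 1: TL = 20*log10(23735) = 87.51 dB
Step 2: SE = 176 - 87.51 - 89 + 25 - 8 = 16.49

16.49 dB


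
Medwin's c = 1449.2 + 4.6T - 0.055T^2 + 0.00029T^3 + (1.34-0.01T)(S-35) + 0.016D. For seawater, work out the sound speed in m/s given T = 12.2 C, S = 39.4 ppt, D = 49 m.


c = 1449.2 + 4.6*12.2 - 0.055*12.2^2 + 0.00029*12.2^3 + (1.34 - 0.01*12.2)*(39.4 - 35) + 0.016*49 = 1503.8

1503.8 m/s


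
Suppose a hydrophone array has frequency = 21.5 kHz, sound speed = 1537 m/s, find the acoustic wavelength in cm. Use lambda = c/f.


lambda = c/f = 1537 / 21500 = 0.0715 m = 7.15 cm

7.15 cm


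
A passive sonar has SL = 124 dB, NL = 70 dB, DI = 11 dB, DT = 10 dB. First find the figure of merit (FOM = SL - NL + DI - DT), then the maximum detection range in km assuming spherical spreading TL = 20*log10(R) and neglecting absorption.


Step 1: FOM = SL - NL + DI - DT = 124 - 70 + 11 - 10 = 55 dB
Step 2: at max range FOM = TL = 20*log10(R), so R = 10^(55/20) = 562.34 m = 0.56 km

0.56 km


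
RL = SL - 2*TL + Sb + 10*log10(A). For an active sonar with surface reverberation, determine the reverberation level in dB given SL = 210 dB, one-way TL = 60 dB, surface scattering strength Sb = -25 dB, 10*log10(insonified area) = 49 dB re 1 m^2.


RL = SL - 2*TL + Sb + 10*log10(A) = 210 - 2*60 + (-25) + 49 = 114

114 dB


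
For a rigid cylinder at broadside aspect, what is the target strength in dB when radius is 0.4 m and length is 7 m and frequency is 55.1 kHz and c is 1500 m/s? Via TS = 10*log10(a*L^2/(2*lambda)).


lambda = 1500/55100 = 0.02722 m
TS = 10*log10(0.4*7^2/(2*0.02722)) = 25.56

25.56 dB


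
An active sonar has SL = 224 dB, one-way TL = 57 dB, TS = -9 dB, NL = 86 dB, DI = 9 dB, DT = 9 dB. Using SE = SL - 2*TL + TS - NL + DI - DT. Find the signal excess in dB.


15 dB


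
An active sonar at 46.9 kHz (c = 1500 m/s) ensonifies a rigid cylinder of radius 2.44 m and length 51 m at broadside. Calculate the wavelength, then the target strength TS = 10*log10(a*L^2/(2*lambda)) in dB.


Step 1: lambda = c/f = 1500/46900 = 0.03198 m
Step 2: TS = 10*log10(a*L^2/(2*lambda)) = 10*log10(2.44*51^2/(2*0.03198)) = 49.97

49.97 dB


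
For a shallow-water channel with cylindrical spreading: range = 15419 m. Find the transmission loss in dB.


TL = 10*log10(15419) = 41.88

41.88 dB


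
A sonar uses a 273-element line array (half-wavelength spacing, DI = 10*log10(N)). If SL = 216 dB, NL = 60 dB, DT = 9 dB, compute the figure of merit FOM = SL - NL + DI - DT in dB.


171.36 dB


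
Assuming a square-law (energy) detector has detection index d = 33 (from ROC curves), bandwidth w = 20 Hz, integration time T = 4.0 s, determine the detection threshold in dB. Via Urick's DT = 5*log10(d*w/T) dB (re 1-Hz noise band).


DT = 5*log10(d*w/T) = 5*log10(33 * 20 / 4.0) = 5*log10(165.0) = 11.09

11.09 dB


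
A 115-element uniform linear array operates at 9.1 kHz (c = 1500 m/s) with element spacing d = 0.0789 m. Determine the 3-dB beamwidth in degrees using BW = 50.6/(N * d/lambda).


Step 1: lambda = 1500/9100 = 0.16484 m
Step 2: d/lambda = 0.0789/0.16484 = 0.4786
Step 3: BW = 50.6/(N * d/lambda) = 50.6/(115 * 0.4786) = 0.92

0.92 deg


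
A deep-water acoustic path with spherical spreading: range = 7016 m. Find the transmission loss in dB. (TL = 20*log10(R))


TL = 20*log10(7016) = 76.92

76.92 dB


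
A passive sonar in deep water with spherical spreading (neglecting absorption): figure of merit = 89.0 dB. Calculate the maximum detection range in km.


28.18 km


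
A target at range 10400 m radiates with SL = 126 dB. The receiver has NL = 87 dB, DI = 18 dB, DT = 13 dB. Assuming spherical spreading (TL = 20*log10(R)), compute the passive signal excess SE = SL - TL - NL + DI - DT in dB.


-36.34 dB


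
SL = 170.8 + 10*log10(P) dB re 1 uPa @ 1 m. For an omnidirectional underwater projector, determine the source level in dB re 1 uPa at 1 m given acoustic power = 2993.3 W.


SL = 170.8 + 10*log10(2993.3) = 170.8 + 34.76 = 205.56

205.56 dB


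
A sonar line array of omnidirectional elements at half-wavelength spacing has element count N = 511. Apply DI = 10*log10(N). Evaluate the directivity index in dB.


DI = 10*log10(511) = 27.08

27.08 dB


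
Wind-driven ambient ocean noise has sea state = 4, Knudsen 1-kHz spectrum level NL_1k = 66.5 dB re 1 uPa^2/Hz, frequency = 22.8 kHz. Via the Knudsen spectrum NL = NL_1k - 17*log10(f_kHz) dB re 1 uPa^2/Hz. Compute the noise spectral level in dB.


NL = NL_1k - 17*log10(f_kHz) = 66.5 - 17*log10(22.8) = 66.5 - (23.08) = 43.42

43.42 dB


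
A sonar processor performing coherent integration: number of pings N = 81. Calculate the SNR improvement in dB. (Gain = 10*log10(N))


19.08 dB


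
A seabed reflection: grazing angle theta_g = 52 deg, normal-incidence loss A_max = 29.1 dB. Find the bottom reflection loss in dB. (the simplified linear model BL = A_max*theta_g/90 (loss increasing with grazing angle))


16.81 dB


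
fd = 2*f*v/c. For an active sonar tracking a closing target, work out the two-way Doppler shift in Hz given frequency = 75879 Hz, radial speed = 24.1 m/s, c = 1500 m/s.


2438.25 Hz


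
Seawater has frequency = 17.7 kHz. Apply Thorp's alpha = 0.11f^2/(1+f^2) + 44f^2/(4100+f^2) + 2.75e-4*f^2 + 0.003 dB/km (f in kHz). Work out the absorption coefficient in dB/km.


3.322 dB/km


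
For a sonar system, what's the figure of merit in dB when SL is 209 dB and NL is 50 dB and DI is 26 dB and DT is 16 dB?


FOM = SL - NL + DI - DT = 209 - 50 + 26 - 16 = 169

169 dB


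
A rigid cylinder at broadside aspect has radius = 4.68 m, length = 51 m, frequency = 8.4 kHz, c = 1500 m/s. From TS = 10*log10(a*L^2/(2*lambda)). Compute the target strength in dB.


lambda = 1500/8400 = 0.17857 m
TS = 10*log10(4.68*51^2/(2*0.17857)) = 45.33

45.33 dB


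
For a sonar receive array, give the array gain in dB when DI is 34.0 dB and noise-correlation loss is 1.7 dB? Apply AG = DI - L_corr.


AG = DI - L_corr = 34.0 - 1.7 = 32.3

32.3 dB


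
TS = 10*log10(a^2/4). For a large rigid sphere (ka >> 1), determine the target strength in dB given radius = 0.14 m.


TS = 10*log10(0.14^2 / 4) = 10*log10(0.0049) = -23.1

-23.1 dB


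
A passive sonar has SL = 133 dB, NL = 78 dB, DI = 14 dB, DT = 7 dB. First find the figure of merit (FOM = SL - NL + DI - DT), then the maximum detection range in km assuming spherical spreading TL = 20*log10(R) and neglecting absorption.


Step 1: FOM = SL - NL + DI - DT = 133 - 78 + 14 - 7 = 62 dB
Step 2: at max range FOM = TL = 20*log10(R), so R = 10^(62/20) = 1258.93 m = 1.26 km

1.26 km


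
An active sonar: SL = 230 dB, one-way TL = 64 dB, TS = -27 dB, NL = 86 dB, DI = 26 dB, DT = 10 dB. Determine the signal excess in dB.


SE = SL - 2*TL + TS - NL + DI - DT = 230 - 2*64 + (-27) - 86 + 26 - 10 = 5

5 dB


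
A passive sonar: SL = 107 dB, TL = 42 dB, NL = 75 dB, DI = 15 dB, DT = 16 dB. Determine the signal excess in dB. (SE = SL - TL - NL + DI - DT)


SE = SL - TL - NL + DI - DT = 107 - 42 - 75 + 15 - 16 = -11

-11 dB


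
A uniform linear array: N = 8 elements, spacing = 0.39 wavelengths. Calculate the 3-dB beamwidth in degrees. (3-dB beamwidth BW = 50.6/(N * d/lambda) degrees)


16.22 deg


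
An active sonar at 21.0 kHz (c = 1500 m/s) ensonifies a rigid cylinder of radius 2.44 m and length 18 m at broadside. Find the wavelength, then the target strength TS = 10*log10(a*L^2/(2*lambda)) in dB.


Step 1: lambda = c/f = 1500/21000 = 0.07143 m
Step 2: TS = 10*log10(a*L^2/(2*lambda)) = 10*log10(2.44*18^2/(2*0.07143)) = 37.43

37.43 dB


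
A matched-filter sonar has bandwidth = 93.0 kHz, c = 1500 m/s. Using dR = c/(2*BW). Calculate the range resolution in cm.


dR = c/(2*BW) = 1500 / (2 * 93.0e3) = 0.0081 m = 0.81 cm

0.81 cm


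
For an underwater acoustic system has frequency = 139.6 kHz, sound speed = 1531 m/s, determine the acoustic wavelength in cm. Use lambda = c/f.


lambda = c/f = 1531 / 139600 = 0.011 m = 1.1 cm

1.1 cm


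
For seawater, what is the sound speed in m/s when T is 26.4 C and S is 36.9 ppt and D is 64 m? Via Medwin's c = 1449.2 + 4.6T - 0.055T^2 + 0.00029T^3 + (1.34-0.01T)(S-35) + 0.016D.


1540.71 m/s


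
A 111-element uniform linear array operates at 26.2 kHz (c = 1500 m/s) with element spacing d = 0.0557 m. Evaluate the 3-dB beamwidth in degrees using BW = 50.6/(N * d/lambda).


0.47 deg


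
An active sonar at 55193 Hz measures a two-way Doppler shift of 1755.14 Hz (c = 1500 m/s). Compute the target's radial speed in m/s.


From fd = 2*f*v/c, v = c*fd/(2*f) = 1500 * 1755.14 / (2*55193) = 23.85

23.85 m/s


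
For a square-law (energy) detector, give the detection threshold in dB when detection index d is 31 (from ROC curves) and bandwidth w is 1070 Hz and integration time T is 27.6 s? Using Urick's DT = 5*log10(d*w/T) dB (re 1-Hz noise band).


15.4 dB


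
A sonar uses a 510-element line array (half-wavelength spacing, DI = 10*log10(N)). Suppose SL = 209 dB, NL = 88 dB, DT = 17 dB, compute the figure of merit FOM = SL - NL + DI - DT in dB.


131.08 dB


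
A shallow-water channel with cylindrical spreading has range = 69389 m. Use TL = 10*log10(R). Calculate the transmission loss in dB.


TL = 10*log10(69389) = 48.41

48.41 dB


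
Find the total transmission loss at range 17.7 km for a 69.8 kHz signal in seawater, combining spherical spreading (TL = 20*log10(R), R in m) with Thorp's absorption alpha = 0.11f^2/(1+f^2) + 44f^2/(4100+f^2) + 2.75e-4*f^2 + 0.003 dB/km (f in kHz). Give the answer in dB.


Step 1 (Thorp): alpha = 0.11*4872.04/(1+4872.04) + 44*4872.04/(4100+4872.04) + 2.75e-4*4872.04 + 0.003 = 25.3459 dB/km
Step 2: TL_spread = 20*log10(17700) = 84.96 dB
Step 3: TL_abs = alpha*R = 25.3459 * 17.7 = 448.62 dB
Step 4: TL_total = 84.96 + 448.62 = 533.58

533.58 dB


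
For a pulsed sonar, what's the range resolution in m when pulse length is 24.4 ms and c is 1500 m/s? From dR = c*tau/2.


18.3 m


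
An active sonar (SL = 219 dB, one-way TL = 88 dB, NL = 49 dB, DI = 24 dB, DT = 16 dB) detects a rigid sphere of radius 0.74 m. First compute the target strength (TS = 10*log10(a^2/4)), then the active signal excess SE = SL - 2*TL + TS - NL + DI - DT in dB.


Step 1: TS = 10*log10(0.74^2/4) = -8.64 dB
Step 2: SE = SL - 2*TL + TS - NL + DI - DT = 219 - 2*88 + (-8.64) - 49 + 24 - 16 = -6.64

-6.64 dB


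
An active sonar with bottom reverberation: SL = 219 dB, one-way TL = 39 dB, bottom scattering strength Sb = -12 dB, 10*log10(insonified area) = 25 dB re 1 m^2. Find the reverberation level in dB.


RL = SL - 2*TL + Sb + 10*log10(A) = 219 - 2*39 + (-12) + 25 = 154

154 dB


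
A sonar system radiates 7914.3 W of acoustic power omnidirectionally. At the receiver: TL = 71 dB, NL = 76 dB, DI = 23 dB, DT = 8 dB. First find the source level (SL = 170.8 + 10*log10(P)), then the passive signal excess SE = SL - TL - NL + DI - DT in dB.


Step 1: SL = 170.8 + 10*log10(7914.3) = 209.78 dB
Step 2: SE = SL - TL - NL + DI - DT = 209.78 - 71 - 76 + 23 - 8 = 77.78

77.78 dB


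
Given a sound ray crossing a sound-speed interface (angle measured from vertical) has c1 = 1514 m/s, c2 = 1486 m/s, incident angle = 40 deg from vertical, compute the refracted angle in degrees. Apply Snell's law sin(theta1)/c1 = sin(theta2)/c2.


sin(theta2) = (c2/c1)*sin(theta1) = (1486/1514)*sin(40 deg) = 0.6309
theta2 = arcsin(0.6309) = 39.12

39.12 deg


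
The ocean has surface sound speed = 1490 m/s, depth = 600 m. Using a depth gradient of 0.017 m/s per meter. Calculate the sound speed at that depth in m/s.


c = 1490 + 0.017 * 600 = 1500.2

1500.2 m/s


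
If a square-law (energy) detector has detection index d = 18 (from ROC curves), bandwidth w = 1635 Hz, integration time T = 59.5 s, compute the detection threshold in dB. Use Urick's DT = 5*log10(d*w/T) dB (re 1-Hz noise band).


DT = 5*log10(d*w/T) = 5*log10(18 * 1635 / 59.5) = 5*log10(494.62) = 13.47

13.47 dB


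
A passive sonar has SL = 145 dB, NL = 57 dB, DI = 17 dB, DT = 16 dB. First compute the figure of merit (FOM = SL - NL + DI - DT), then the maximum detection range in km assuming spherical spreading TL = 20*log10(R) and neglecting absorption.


Step 1: FOM = SL - NL + DI - DT = 145 - 57 + 17 - 16 = 89 dB
Step 2: at max range FOM = TL = 20*log10(R), so R = 10^(89/20) = 28183.83 m = 28.18 km

28.18 km


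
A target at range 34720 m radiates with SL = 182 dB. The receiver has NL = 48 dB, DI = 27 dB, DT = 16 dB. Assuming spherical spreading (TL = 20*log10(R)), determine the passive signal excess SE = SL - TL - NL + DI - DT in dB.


54.19 dB


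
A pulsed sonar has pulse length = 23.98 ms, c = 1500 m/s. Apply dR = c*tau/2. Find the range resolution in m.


17.985 m


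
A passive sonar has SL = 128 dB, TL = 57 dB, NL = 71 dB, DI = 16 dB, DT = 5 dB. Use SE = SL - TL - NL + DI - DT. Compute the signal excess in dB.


SE = SL - TL - NL + DI - DT = 128 - 57 - 71 + 16 - 5 = 11

11 dB


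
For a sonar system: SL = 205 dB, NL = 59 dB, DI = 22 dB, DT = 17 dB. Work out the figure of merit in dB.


151 dB


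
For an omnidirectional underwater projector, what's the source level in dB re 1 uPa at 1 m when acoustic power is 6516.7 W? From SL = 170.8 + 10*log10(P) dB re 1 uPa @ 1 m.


208.94 dB


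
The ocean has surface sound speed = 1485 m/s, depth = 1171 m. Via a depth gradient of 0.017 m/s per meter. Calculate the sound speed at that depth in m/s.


c = 1485 + 0.017 * 1171 = 1504.907

1504.907 m/s


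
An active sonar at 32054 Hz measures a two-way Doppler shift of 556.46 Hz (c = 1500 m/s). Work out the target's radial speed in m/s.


13.02 m/s


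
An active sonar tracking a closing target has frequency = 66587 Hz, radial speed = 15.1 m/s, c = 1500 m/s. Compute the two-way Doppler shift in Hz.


1340.62 Hz


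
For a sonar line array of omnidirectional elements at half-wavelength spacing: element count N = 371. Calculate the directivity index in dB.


DI = 10*log10(371) = 25.69

25.69 dB


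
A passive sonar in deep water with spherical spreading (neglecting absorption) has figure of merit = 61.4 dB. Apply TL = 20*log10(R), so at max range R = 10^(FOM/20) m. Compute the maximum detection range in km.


At max range FOM = TL, so 20*log10(R) = 61.4
R = 10^(61.4/20) = 1174.9 m = 1.17 km

1.17 km


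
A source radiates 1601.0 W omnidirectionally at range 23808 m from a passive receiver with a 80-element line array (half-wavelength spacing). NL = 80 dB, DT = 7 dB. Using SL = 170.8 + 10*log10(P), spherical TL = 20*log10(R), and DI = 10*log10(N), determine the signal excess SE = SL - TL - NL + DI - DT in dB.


47.34 dB


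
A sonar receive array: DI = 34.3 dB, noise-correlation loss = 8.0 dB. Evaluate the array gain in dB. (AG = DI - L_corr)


AG = DI - L_corr = 34.3 - 8.0 = 26.3

26.3 dB


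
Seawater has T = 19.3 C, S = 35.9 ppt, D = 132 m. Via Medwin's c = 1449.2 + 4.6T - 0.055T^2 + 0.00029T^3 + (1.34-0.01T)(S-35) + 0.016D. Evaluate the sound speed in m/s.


c = 1449.2 + 4.6*19.3 - 0.055*19.3^2 + 0.00029*19.3^3 + (1.34 - 0.01*19.3)*(35.9 - 35) + 0.016*132 = 1522.72

1522.72 m/s


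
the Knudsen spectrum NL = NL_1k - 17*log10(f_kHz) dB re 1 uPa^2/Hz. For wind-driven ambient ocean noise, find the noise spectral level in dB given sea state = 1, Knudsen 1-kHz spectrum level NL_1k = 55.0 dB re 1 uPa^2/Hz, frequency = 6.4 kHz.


NL = NL_1k - 17*log10(f_kHz) = 55.0 - 17*log10(6.4) = 55.0 - (13.71) = 41.29

41.29 dB


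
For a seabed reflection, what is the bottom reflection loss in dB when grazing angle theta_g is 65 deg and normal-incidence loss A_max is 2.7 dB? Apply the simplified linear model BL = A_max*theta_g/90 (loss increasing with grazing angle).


BL = A_max * theta_g / 90 = 2.7 * 65 / 90 = 1.95

1.95 dB


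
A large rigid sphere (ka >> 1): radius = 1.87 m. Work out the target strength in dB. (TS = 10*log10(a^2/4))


TS = 10*log10(1.87^2 / 4) = 10*log10(0.874225) = -0.58

-0.58 dB


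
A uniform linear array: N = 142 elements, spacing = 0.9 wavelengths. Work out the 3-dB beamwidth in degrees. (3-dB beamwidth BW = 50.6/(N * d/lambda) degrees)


BW = 50.6 / (142 * 0.9) = 50.6 / 127.8 = 0.4

0.4 deg


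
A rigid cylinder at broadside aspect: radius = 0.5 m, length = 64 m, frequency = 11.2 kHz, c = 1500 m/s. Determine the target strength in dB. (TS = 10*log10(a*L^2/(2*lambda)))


38.83 dB


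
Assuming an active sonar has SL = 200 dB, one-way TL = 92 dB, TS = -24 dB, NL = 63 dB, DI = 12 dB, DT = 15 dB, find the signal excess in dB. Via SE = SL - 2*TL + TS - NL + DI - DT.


-74 dB


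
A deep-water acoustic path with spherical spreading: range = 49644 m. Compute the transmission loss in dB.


93.92 dB


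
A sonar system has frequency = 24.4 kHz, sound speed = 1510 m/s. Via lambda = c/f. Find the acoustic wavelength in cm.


lambda = c/f = 1510 / 24400 = 0.0619 m = 6.19 cm

6.19 cm


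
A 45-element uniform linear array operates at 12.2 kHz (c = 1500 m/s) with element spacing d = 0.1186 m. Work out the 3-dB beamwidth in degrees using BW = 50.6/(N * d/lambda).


Step 1: lambda = 1500/12200 = 0.12295 m
Step 2: d/lambda = 0.1186/0.12295 = 0.9646
Step 3: BW = 50.6/(N * d/lambda) = 50.6/(45 * 0.9646) = 1.17

1.17 deg


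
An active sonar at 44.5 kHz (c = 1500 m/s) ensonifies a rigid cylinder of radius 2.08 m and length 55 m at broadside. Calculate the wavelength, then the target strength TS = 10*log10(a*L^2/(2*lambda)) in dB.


Step 1: lambda = c/f = 1500/44500 = 0.03371 m
Step 2: TS = 10*log10(a*L^2/(2*lambda)) = 10*log10(2.08*55^2/(2*0.03371)) = 49.7

49.7 dB


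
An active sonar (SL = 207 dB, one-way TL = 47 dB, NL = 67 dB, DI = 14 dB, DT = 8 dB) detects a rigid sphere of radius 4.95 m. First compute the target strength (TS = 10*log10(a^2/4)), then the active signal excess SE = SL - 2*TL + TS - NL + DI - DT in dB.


Step 1: TS = 10*log10(4.95^2/4) = 7.87 dB
Step 2: SE = SL - 2*TL + TS - NL + DI - DT = 207 - 2*47 + (7.87) - 67 + 14 - 8 = 59.87

59.87 dB


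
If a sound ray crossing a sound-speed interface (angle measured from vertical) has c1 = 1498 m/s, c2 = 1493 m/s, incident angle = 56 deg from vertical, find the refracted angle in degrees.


sin(theta2) = (c2/c1)*sin(theta1) = (1493/1498)*sin(56 deg) = 0.82627
theta2 = arcsin(0.82627) = 55.72

55.72 deg


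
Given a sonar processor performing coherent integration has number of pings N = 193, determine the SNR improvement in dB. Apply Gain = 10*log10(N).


Gain = 10*log10(193) = 22.86

22.86 dB


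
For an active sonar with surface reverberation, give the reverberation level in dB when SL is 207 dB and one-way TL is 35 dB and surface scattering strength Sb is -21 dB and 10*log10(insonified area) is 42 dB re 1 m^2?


RL = SL - 2*TL + Sb + 10*log10(A) = 207 - 2*35 + (-21) + 42 = 158

158 dB


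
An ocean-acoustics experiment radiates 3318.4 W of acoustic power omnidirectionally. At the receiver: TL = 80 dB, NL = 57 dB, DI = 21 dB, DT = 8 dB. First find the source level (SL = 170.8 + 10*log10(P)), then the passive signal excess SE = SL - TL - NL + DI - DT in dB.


Step 1: SL = 170.8 + 10*log10(3318.4) = 206.01 dB
Step 2: SE = SL - TL - NL + DI - DT = 206.01 - 80 - 57 + 21 - 8 = 82.01

82.01 dB


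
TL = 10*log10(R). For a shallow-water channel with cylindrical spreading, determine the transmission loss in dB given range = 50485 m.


TL = 10*log10(50485) = 47.03

47.03 dB


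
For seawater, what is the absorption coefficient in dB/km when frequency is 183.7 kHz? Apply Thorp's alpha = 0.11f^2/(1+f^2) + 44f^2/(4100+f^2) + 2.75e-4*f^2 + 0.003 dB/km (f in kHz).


f^2 = 33745.69
alpha = 0.11*33745.69/(1+33745.69) + 44*33745.69/(4100+33745.69) + 2.75e-4*33745.69 + 0.003 = 48.626

48.626 dB/km


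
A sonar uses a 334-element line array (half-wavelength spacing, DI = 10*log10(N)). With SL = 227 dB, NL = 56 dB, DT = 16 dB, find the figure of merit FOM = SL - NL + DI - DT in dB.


Step 1: DI = 10*log10(334) = 25.24 dB
Step 2: FOM = SL - NL + DI - DT = 227 - 56 + 25.24 - 16 = 180.24

180.24 dB


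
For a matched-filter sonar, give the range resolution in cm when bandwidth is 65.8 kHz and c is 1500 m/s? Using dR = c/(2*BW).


1.14 cm


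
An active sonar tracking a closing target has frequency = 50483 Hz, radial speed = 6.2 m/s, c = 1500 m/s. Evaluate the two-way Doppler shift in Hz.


fd = 2*f*v/c = 2 * 50483 * 6.2 / 1500 = 417.33

417.33 Hz


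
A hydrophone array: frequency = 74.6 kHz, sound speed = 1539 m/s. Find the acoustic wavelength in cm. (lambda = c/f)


2.06 cm


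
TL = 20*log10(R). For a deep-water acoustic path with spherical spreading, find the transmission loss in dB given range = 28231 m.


TL = 20*log10(28231) = 89.01

89.01 dB


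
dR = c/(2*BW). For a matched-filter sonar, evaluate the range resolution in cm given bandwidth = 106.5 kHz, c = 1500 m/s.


0.7 cm


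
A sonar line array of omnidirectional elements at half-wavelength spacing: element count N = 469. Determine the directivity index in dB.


DI = 10*log10(469) = 26.71

26.71 dB


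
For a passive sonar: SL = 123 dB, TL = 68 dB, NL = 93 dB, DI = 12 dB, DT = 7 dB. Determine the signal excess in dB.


SE = SL - TL - NL + DI - DT = 123 - 68 - 93 + 12 - 7 = -33

-33 dB


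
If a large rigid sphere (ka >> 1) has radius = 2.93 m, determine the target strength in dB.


TS = 10*log10(2.93^2 / 4) = 10*log10(2.146225) = 3.32

3.32 dB


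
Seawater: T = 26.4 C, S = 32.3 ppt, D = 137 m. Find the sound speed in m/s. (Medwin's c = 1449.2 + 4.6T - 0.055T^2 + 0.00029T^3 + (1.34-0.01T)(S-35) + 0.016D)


c = 1449.2 + 4.6*26.4 - 0.055*26.4^2 + 0.00029*26.4^3 + (1.34 - 0.01*26.4)*(32.3 - 35) + 0.016*137 = 1536.93

1536.93 m/s


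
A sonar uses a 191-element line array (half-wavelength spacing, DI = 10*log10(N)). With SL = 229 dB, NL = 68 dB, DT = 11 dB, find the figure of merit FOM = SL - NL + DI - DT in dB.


Step 1: DI = 10*log10(191) = 22.81 dB
Step 2: FOM = SL - NL + DI - DT = 229 - 68 + 22.81 - 11 = 172.81

172.81 dB


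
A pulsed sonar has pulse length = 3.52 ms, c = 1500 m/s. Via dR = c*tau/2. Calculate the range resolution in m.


2.64 m


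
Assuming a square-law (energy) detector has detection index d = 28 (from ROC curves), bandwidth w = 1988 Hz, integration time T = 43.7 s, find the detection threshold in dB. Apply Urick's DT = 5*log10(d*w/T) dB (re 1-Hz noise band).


DT = 5*log10(d*w/T) = 5*log10(28 * 1988 / 43.7) = 5*log10(1273.78) = 15.53

15.53 dB


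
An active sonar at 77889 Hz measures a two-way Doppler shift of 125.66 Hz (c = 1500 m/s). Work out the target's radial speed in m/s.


1.21 m/s


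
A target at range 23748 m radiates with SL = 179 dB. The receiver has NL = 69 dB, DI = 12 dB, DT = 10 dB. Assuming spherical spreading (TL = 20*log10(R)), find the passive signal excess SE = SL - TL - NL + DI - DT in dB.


Step 1: TL = 20*log10(23748) = 87.51 dB
Step 2: SE = 179 - 87.51 - 69 + 12 - 10 = 24.49

24.49 dB


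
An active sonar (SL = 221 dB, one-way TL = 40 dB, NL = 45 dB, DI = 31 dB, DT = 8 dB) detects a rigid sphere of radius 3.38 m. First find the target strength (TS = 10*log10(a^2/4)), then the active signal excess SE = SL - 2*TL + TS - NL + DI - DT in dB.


Step 1: TS = 10*log10(3.38^2/4) = 4.56 dB
Step 2: SE = SL - 2*TL + TS - NL + DI - DT = 221 - 2*40 + (4.56) - 45 + 31 - 8 = 123.56

123.56 dB


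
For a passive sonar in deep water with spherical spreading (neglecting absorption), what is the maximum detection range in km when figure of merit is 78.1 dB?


At max range FOM = TL, so 20*log10(R) = 78.1
R = 10^(78.1/20) = 8035.26 m = 8.04 km

8.04 km


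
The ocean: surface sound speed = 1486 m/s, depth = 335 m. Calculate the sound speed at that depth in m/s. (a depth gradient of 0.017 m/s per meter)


c = 1486 + 0.017 * 335 = 1491.695

1491.695 m/s


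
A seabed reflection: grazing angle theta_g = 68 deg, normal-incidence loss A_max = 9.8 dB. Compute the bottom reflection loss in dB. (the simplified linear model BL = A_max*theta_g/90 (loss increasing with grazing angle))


BL = A_max * theta_g / 90 = 9.8 * 68 / 90 = 7.4

7.4 dB


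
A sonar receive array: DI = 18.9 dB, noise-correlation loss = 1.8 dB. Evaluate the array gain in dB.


AG = DI - L_corr = 18.9 - 1.8 = 17.1

17.1 dB


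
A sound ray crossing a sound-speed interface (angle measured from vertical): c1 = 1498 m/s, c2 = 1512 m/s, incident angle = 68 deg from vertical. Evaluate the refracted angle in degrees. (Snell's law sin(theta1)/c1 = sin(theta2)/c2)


sin(theta2) = (c2/c1)*sin(theta1) = (1512/1498)*sin(68 deg) = 0.93585
theta2 = arcsin(0.93585) = 69.37

69.37 deg


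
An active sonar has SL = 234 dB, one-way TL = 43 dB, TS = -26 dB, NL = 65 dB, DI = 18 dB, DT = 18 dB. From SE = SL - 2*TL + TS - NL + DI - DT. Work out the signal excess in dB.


SE = SL - 2*TL + TS - NL + DI - DT = 234 - 2*43 + (-26) - 65 + 18 - 18 = 57

57 dB


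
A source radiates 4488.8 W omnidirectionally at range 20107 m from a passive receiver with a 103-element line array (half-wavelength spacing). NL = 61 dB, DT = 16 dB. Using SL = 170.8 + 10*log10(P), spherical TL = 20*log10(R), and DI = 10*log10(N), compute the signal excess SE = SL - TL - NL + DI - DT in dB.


64.38 dB
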